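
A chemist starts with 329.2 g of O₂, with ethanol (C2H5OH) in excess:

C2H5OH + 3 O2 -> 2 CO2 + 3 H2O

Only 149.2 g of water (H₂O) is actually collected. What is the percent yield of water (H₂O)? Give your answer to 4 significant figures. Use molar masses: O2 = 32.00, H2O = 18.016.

n(O2) = 329.20 g / 32.00 g/mol = 10.287 mol.
From the equation the O2:H2O mole ratio is 3:3, so n(H2O) = 10.287 × 3/3 = 10.287 mol.
Mass of H2O = 10.287 mol × 18.016 g/mol = 185.34 g.
This is the theoretical yield. Percent yield = 149.2 g / 185.34 g × 100% = 80.501%.

80.50 %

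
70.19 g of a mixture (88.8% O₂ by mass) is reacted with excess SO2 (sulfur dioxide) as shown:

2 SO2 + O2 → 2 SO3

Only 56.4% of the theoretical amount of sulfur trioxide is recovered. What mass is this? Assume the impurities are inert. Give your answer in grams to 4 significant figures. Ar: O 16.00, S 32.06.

Pure O2 available = 70.19 g × 0.888 = 62.329 g.
M(O2) = 2(16.00) = 32.00 g/mol.
M(SO3) = 32.06 + 3(16.00) = 80.06 g/mol.
n(O2) = 62.329 g / 32.00 g/mol = 1.9478 mol.
From the equation the O2:SO3 mole ratio is 1:2, so n(SO3) = 1.9478 × 2/1 = 3.8955 mol.
Mass of SO3 = 3.8955 mol × 80.06 g/mol = 311.88 g.
Actual mass collected = 311.88 g × 0.564 = 175.90 g.

175.9 g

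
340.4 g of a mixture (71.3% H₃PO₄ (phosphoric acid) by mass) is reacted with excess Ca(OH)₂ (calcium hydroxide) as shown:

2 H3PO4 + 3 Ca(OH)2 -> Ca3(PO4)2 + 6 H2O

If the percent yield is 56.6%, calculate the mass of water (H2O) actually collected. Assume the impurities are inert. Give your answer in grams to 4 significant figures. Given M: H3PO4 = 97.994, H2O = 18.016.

Pure H3PO4 available = 340.4 g × 0.713 = 242.71 g.
n(H3PO4) = 242.71 g / 97.994 g/mol = 2.4767 mol.
From the equation the H3PO4:H2O mole ratio is 2:6, so n(H2O) = 2.4767 × 6/2 = 7.4302 mol.
Mass of H2O = 7.4302 mol × 18.016 g/mol = 133.86 g.
Actual mass collected = 133.86 g × 0.566 = 75.766 g.

75.77 g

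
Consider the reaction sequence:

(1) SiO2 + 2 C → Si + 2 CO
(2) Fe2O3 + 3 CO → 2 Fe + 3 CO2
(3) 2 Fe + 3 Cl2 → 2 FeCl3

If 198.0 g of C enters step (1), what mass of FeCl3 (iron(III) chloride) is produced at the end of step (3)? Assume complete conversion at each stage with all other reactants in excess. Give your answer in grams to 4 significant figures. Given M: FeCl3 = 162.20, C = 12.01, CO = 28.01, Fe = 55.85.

n(C) = 198.0 / 12.01 = 16.486 mol.
Reaction (1): C→CO ratio 2:2 ⇒ n(CO) = 16.486 mol.
Reaction (2): CO→Fe ratio 3:2 ⇒ n(Fe) = 10.991 mol.
Reaction (3): Fe→FeCl3 ratio 2:2 ⇒ n(FeCl3) = 10.991 mol.
Mass of FeCl3 = 10.991 × 162.20 = 1782.7 g.

1783 g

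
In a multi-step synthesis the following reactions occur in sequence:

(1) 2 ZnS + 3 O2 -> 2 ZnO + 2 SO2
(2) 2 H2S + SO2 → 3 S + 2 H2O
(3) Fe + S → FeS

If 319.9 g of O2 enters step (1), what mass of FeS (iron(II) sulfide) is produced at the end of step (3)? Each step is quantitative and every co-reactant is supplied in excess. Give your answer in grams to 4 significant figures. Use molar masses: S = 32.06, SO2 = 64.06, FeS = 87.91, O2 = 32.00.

1758 g

n(O2) = 319.9 / 32.00 = 9.9969 mol.
Reaction (1): O2→SO2 ratio 3:2 ⇒ n(SO2) = 6.6646 mol.
Reaction (2): SO2→S ratio 1:3 ⇒ n(S) = 19.994 mol.
Reaction (3): S→FeS ratio 1:1 ⇒ n(FeS) = 19.994 mol.
Mass of FeS = 19.994 × 87.91 = 1757.7 g.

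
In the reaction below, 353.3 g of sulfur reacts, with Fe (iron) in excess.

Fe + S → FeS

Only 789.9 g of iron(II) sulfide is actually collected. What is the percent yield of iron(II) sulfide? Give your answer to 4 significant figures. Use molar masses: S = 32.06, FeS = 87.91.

n(S) = 353.30 g / 32.06 g/mol = 11.020 mol.
From the equation the S:FeS mole ratio is 1:1, so n(FeS) = 11.020 × 1/1 = 11.020 mol.
Mass of FeS = 11.020 mol × 87.91 g/mol = 968.76 g.
This is the theoretical yield. Percent yield = 789.9 g / 968.76 g × 100% = 81.537%.

81.54 %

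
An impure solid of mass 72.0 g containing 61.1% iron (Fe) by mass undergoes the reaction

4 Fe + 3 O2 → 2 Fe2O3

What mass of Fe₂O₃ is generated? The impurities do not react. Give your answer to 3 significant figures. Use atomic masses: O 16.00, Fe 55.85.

62.9 g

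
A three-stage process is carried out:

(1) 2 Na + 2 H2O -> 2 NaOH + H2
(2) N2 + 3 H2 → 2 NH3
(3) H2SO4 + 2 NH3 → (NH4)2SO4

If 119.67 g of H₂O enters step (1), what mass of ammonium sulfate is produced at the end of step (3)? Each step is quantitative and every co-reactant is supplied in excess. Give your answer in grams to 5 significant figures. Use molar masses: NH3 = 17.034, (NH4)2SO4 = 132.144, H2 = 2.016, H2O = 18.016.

146.29 g

n(H2O) = 119.67 / 18.016 = 6.64243 mol.
Reaction (1): H2O→H2 ratio 2:1 ⇒ n(H2) = 3.32121 mol.
Reaction (2): H2→NH3 ratio 3:2 ⇒ n(NH3) = 2.21414 mol.
Reaction (3): NH3→(NH4)2SO4 ratio 2:1 ⇒ n((NH4)2SO4) = 1.10707 mol.
Mass of (NH4)2SO4 = 1.10707 × 132.144 = 146.293 g.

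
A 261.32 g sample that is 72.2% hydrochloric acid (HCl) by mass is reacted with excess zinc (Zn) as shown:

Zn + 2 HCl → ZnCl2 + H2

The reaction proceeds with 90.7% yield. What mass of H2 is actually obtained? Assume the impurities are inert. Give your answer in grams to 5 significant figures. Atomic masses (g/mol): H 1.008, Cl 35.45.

4.7313 g

Pure HCl available = 261.32 g × 0.722 = 188.673 g.
M(HCl) = 1.008 + 35.45 = 36.458 g/mol.
M(H2) = 2(1.008) = 2.016 g/mol.
n(HCl) = 188.673 g / 36.458 g/mol = 5.17508 mol.
From the equation the HCl:H2 mole ratio is 2:1, so n(H2) = 5.17508 × 1/2 = 2.58754 mol.
Mass of H2 = 2.58754 mol × 2.016 g/mol = 5.21648 g.
Actual mass collected = 5.21648 g × 0.907 = 4.73135 g.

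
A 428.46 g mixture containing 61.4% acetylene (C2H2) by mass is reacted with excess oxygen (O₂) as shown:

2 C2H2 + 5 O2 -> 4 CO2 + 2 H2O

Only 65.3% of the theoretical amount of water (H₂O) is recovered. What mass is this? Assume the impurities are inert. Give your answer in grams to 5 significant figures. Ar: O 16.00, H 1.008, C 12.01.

Pure C2H2 available = 428.46 g × 0.614 = 263.074 g.
M(C2H2) = 2(12.01) + 2(1.008) = 26.036 g/mol.
M(H2O) = 2(1.008) + 16.00 = 18.016 g/mol.
n(C2H2) = 263.074 g / 26.036 g/mol = 10.1043 mol.
From the equation the C2H2:H2O mole ratio is 2:2, so n(H2O) = 10.1043 × 2/2 = 10.1043 mol.
Mass of H2O = 10.1043 mol × 18.016 g/mol = 182.038 g.
Actual mass collected = 182.038 g × 0.653 = 118.871 g.

118.87 g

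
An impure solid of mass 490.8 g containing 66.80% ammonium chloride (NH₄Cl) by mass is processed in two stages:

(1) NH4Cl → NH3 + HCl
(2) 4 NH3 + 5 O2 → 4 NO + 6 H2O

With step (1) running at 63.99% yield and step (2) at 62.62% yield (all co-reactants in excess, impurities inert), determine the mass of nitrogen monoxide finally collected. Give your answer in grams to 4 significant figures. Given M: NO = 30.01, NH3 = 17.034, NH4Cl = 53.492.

Pure NH4Cl = 490.8 × 0.6680 = 327.85 g.
n(NH4Cl) = 327.85 / 53.492 = 6.1290 mol.
Step 1 (NH4Cl:NH3 = 1:1): theoretical n(NH3) = 6.1290 mol; at 63.99% yield, n(NH3) = 3.9220 mol.
Step 2 (NH3:NO = 4:4): theoretical n(NO) = 3.9220 mol, so theoretical mass = 3.9220 × 30.01 = 117.70 g.
At 62.62% yield, actual mass of NO = 117.70 × 0.6262 = 73.703 g.

73.70 g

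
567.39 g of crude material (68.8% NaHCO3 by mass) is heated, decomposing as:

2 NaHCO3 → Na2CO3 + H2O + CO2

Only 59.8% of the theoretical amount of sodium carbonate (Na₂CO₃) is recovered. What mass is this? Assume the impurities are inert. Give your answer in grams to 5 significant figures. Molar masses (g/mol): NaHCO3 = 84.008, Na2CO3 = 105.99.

147.26 g

Pure NaHCO3 available = 567.39 g × 0.688 = 390.364 g.
n(NaHCO3) = 390.364 g / 84.008 g/mol = 4.64675 mol.
From the equation the NaHCO3:Na2CO3 mole ratio is 2:1, so n(Na2CO3) = 4.64675 × 1/2 = 2.32338 mol.
Mass of Na2CO3 = 2.32338 mol × 105.99 g/mol = 246.255 g.
Actual mass collected = 246.255 g × 0.598 = 147.260 g.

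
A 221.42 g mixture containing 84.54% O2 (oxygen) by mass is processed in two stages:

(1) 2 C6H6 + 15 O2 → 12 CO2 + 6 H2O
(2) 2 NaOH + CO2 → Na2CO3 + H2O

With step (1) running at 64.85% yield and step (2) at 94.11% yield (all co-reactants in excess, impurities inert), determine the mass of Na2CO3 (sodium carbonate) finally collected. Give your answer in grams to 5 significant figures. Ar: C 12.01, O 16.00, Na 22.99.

302.71 g

Pure O2 = 221.42 × 0.8454 = 187.188 g.
M(O2) = 2(16.00) = 32.00 g/mol.
M(Na2CO3) = 2(22.99) + 12.01 + 3(16.00) = 105.99 g/mol.
n(O2) = 187.188 / 32.00 = 5.84964 mol.
Step 1 (O2:CO2 = 15:12): theoretical n(CO2) = 4.67971 mol; at 64.85% yield, n(CO2) = 3.03479 mol.
Step 2 (CO2:Na2CO3 = 1:1): theoretical n(Na2CO3) = 3.03479 mol, so theoretical mass = 3.03479 × 105.99 = 321.658 g.
At 94.11% yield, actual mass of Na2CO3 = 321.658 × 0.9411 = 302.712 g.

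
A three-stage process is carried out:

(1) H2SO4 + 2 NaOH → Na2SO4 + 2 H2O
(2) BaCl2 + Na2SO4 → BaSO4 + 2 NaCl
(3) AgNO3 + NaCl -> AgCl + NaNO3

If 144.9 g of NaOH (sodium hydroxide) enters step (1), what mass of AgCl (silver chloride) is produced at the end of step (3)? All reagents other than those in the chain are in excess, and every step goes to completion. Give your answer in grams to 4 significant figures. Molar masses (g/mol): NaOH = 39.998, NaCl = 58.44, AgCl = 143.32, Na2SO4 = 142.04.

n(NaOH) = 144.9 / 39.998 = 3.6227 mol.
Reaction (1): NaOH→Na2SO4 ratio 2:1 ⇒ n(Na2SO4) = 1.8113 mol.
Reaction (2): Na2SO4→NaCl ratio 1:2 ⇒ n(NaCl) = 3.6227 mol.
Reaction (3): NaCl→AgCl ratio 1:1 ⇒ n(AgCl) = 3.6227 mol.
Mass of AgCl = 3.6227 × 143.32 = 519.20 g.

519.2 g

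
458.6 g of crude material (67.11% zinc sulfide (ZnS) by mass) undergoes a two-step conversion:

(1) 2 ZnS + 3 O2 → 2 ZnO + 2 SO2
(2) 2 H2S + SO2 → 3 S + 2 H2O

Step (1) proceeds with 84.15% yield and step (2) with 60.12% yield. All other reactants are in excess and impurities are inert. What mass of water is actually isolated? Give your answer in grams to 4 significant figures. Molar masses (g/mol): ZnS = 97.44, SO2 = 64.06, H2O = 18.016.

57.58 g

Pure ZnS = 458.6 × 0.6711 = 307.77 g.
n(ZnS) = 307.77 / 97.44 = 3.1585 mol.
Step 1 (ZnS:SO2 = 2:2): theoretical n(SO2) = 3.1585 mol; at 84.15% yield, n(SO2) = 2.6579 mol.
Step 2 (SO2:H2O = 1:2): theoretical n(H2O) = 5.3158 mol, so theoretical mass = 5.3158 × 18.016 = 95.769 g.
At 60.12% yield, actual mass of H2O = 95.769 × 0.6012 = 57.577 g.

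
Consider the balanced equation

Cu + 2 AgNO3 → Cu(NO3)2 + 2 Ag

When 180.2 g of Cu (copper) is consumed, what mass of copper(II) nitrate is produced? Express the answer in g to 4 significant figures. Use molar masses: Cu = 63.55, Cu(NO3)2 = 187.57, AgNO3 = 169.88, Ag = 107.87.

n(Cu) = 180.20 g / 63.55 g/mol = 2.8356 mol.
From the equation the Cu:Cu(NO3)2 mole ratio is 1:1, so n(Cu(NO3)2) = 2.8356 × 1/1 = 2.8356 mol.
Mass of Cu(NO3)2 = 2.8356 mol × 187.57 g/mol = 531.87 g.

531.9 g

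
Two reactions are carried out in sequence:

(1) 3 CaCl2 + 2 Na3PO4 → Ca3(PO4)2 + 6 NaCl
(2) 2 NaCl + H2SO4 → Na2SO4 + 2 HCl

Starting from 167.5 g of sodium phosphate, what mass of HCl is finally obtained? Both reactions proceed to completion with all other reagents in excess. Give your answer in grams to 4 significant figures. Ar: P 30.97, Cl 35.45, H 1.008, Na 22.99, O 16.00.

111.7 g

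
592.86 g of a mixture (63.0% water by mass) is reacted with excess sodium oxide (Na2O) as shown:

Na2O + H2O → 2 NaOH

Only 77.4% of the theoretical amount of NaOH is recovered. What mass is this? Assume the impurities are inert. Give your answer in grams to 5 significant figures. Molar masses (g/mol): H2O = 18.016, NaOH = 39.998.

Pure H2O available = 592.86 g × 0.630 = 373.502 g.
n(H2O) = 373.502 g / 18.016 g/mol = 20.7317 mol.
From the equation the H2O:NaOH mole ratio is 1:2, so n(NaOH) = 20.7317 × 2/1 = 41.4633 mol.
Mass of NaOH = 41.4633 mol × 39.998 g/mol = 1658.45 g.
Actual mass collected = 1658.45 g × 0.774 = 1283.64 g.

1283.6 g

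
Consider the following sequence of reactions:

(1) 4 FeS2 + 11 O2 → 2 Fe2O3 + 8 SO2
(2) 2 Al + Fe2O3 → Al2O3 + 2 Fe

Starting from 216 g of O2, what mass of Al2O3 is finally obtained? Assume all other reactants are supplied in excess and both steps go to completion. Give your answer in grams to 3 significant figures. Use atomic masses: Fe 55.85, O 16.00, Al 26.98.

125 g

M(O2) = 2(16.00) = 32.00 g/mol.
M(Al2O3) = 2(26.98) + 3(16.00) = 101.96 g/mol.
n(O2) = 216.0 / 32.00 = 6.750 mol.
Step 1 gives a 11:2 ratio of O2 to Fe2O3, so n(Fe2O3) = 1.227 mol.
In step 2 the Fe2O3:Al2O3 ratio is 1:1, so n(Al2O3) = 1.227 mol.
Mass of Al2O3 = 1.227 × 101.96 = 125.1 g.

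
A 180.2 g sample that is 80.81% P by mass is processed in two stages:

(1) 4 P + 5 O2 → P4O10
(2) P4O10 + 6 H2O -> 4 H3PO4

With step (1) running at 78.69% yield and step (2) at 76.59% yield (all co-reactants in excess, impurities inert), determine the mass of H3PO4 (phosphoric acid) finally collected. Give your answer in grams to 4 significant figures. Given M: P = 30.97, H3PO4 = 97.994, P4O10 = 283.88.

277.7 g

Pure P = 180.2 × 0.8081 = 145.62 g.
n(P) = 145.62 / 30.97 = 4.7020 mol.
Step 1 (P:P4O10 = 4:1): theoretical n(P4O10) = 1.1755 mol; at 78.69% yield, n(P4O10) = 0.92499 mol.
Step 2 (P4O10:H3PO4 = 1:4): theoretical n(H3PO4) = 3.7000 mol, so theoretical mass = 3.7000 × 97.994 = 362.57 g.
At 76.59% yield, actual mass of H3PO4 = 362.57 × 0.7659 = 277.70 g.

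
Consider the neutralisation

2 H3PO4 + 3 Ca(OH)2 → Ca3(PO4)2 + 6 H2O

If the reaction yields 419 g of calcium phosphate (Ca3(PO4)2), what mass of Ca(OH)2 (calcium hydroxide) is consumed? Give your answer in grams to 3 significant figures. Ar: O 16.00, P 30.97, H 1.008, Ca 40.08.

300 g

M(Ca3(PO4)2) = 3(40.08) + 2(30.97) + 8(16.00) = 310.18 g/mol.
M(Ca(OH)2) = 40.08 + 2(16.00) + 2(1.008) = 74.096 g/mol.
n(Ca3(PO4)2) = 419.0 g / 310.18 g/mol = 1.351 mol.
From the equation the Ca3(PO4)2:Ca(OH)2 mole ratio is 1:3, so n(Ca(OH)2) = 1.351 × 3/1 = 4.052 mol.
Mass of Ca(OH)2 = 4.052 mol × 74.096 g/mol = 300.3 g.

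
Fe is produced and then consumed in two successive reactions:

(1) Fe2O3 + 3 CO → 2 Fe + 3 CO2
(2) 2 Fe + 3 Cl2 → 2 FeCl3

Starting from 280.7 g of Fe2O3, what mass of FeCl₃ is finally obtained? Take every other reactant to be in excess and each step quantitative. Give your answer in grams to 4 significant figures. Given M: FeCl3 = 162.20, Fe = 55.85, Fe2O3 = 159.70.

n(Fe2O3) = 280.70 / 159.70 = 1.7577 mol.
Step 1 gives a 1:2 ratio of Fe2O3 to Fe, so n(Fe) = 3.5153 mol.
In step 2 the Fe:FeCl3 ratio is 2:2, so n(FeCl3) = 3.5153 mol.
Mass of FeCl3 = 3.5153 × 162.20 = 570.19 g.

570.2 g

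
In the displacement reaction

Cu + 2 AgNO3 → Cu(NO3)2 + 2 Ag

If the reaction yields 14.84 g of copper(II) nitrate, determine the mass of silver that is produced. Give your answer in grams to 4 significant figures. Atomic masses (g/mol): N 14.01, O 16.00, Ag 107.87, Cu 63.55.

17.07 g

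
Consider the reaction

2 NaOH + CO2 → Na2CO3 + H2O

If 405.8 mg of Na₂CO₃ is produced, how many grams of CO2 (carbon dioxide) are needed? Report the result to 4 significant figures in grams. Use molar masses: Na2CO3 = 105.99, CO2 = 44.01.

0.1685 g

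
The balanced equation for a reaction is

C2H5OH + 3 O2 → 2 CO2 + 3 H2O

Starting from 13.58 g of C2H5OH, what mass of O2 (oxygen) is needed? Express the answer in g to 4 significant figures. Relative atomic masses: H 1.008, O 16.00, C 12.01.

28.30 g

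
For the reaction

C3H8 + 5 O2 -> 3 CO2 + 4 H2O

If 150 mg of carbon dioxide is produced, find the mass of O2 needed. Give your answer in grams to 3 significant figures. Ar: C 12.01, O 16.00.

0.182 g

M(CO2) = 12.01 + 2(16.00) = 44.01 g/mol.
M(O2) = 2(16.00) = 32.00 g/mol.
Convert: 150 mg = 0.1500 g.
n(CO2) = 0.1500 g / 44.01 g/mol = 0.003408 mol.
From the equation the CO2:O2 mole ratio is 3:5, so n(O2) = 0.003408 × 5/3 = 0.005681 mol.
Mass of O2 = 0.005681 mol × 32.00 g/mol = 0.1818 g.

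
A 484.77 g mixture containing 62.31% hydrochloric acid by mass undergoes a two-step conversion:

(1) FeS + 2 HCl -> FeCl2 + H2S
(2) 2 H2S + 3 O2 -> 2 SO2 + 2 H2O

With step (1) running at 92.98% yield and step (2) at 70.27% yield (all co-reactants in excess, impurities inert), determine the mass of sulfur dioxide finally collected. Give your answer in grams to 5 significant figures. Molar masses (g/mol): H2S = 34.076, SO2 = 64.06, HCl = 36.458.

Pure HCl = 484.77 × 0.6231 = 302.060 g.
n(HCl) = 302.060 / 36.458 = 8.28516 mol.
Step 1 (HCl:H2S = 2:1): theoretical n(H2S) = 4.14258 mol; at 92.98% yield, n(H2S) = 3.85177 mol.
Step 2 (H2S:SO2 = 2:2): theoretical n(SO2) = 3.85177 mol, so theoretical mass = 3.85177 × 64.06 = 246.744 g.
At 70.27% yield, actual mass of SO2 = 246.744 × 0.7027 = 173.387 g.

173.39 g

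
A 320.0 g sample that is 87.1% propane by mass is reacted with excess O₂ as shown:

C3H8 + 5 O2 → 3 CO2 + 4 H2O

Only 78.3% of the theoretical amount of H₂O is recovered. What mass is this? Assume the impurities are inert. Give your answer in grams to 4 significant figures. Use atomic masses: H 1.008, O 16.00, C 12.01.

356.7 g

Pure C3H8 available = 320.0 g × 0.871 = 278.72 g.
M(C3H8) = 3(12.01) + 8(1.008) = 44.094 g/mol.
M(H2O) = 2(1.008) + 16.00 = 18.016 g/mol.
n(C3H8) = 278.72 g / 44.094 g/mol = 6.3210 mol.
From the equation the C3H8:H2O mole ratio is 1:4, so n(H2O) = 6.3210 × 4/1 = 25.284 mol.
Mass of H2O = 25.284 mol × 18.016 g/mol = 455.52 g.
Actual mass collected = 455.52 g × 0.783 = 356.67 g.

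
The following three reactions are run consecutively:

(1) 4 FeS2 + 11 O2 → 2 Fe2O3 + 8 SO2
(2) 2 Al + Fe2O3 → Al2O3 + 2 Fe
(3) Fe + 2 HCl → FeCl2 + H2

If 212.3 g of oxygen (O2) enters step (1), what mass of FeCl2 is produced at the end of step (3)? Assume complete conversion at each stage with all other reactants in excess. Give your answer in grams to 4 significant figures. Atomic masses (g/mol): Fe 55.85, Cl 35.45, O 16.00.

M(O2) = 2(16.00) = 32.00 g/mol.
M(FeCl2) = 55.85 + 2(35.45) = 126.75 g/mol.
n(O2) = 212.3 / 32.00 = 6.6344 mol.
Reaction (1): O2→Fe2O3 ratio 11:2 ⇒ n(Fe2O3) = 1.2063 mol.
Reaction (2): Fe2O3→Fe ratio 1:2 ⇒ n(Fe) = 2.4125 mol.
Reaction (3): Fe→FeCl2 ratio 1:1 ⇒ n(FeCl2) = 2.4125 mol.
Mass of FeCl2 = 2.4125 × 126.75 = 305.78 g.

305.8 g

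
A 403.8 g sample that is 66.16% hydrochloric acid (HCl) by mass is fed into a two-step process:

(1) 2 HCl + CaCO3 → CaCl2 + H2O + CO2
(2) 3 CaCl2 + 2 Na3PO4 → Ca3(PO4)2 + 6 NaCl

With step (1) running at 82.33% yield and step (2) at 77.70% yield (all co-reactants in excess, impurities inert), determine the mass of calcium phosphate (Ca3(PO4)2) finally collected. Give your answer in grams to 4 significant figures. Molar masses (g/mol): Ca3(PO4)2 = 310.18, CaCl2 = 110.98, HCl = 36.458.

Pure HCl = 403.8 × 0.6616 = 267.15 g.
n(HCl) = 267.15 / 36.458 = 7.3277 mol.
Step 1 (HCl:CaCl2 = 2:1): theoretical n(CaCl2) = 3.6639 mol; at 82.33% yield, n(CaCl2) = 3.0165 mol.
Step 2 (CaCl2:Ca3(PO4)2 = 3:1): theoretical n(Ca3(PO4)2) = 1.0055 mol, so theoretical mass = 1.0055 × 310.18 = 311.88 g.
At 77.70% yield, actual mass of Ca3(PO4)2 = 311.88 × 0.7770 = 242.33 g.

242.3 g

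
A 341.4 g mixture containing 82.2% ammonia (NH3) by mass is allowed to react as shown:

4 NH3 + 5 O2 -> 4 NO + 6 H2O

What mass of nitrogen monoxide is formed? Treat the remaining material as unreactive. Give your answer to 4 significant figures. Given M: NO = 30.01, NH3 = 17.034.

Mass of pure NH3 = 341.4 g × 0.822 = 280.63 g.
n(NH3) = 280.63 g / 17.034 g/mol = 16.475 mol.
From the equation the NH3:NO mole ratio is 4:4, so n(NO) = 16.475 × 4/4 = 16.475 mol.
Mass of NO = 16.475 mol × 30.01 g/mol = 494.41 g.

494.4 g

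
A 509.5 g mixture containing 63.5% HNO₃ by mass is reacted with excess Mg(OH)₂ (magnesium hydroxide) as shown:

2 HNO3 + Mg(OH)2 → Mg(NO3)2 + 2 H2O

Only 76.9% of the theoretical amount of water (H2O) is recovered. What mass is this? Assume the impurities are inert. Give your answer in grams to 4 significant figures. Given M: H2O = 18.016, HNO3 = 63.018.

Pure HNO3 available = 509.5 g × 0.635 = 323.53 g.
n(HNO3) = 323.53 g / 63.018 g/mol = 5.1340 mol.
From the equation the HNO3:H2O mole ratio is 2:2, so n(H2O) = 5.1340 × 2/2 = 5.1340 mol.
Mass of H2O = 5.1340 mol × 18.016 g/mol = 92.494 g.
Actual mass collected = 92.494 g × 0.769 = 71.128 g.

71.13 g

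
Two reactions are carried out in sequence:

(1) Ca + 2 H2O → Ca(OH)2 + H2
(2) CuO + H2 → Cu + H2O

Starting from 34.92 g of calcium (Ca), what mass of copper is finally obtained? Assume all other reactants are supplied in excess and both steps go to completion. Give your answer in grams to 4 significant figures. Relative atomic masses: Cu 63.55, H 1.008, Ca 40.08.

55.37 g

M(Ca) = 40.08 g/mol.
M(Cu) = 63.55 g/mol.
n(Ca) = 34.920 / 40.08 = 0.87126 mol.
Step 1 gives a 1:1 ratio of Ca to H2, so n(H2) = 0.87126 mol.
In step 2 the H2:Cu ratio is 1:1, so n(Cu) = 0.87126 mol.
Mass of Cu = 0.87126 × 63.55 = 55.368 g.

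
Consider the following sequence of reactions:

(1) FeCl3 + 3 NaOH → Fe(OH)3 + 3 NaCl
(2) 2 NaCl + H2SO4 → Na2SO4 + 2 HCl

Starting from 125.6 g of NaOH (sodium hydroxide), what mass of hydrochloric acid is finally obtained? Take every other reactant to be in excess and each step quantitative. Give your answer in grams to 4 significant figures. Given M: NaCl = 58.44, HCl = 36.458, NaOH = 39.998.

n(NaOH) = 125.60 / 39.998 = 3.1402 mol.
Step 1 gives a 3:3 ratio of NaOH to NaCl, so n(NaCl) = 3.1402 mol.
In step 2 the NaCl:HCl ratio is 2:2, so n(HCl) = 3.1402 mol.
Mass of HCl = 3.1402 × 36.458 = 114.48 g.

114.5 g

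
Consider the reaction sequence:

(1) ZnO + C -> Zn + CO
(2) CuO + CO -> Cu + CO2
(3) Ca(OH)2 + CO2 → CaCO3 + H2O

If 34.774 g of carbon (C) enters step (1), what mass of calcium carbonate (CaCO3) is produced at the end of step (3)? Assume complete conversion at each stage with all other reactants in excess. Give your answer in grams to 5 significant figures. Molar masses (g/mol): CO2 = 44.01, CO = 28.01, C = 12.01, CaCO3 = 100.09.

289.80 g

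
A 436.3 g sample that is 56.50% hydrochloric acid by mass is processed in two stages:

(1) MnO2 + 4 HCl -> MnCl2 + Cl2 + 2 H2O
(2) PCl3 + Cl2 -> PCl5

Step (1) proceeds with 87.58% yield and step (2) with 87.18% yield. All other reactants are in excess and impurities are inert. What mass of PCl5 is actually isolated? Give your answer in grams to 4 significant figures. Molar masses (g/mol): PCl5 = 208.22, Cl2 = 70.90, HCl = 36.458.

268.7 g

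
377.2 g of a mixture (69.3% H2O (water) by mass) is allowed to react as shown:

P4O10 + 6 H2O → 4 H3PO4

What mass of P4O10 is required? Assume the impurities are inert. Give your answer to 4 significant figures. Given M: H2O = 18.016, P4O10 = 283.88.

686.5 g

Mass of pure H2O = 377.2 g × 0.693 = 261.40 g.
n(H2O) = 261.40 g / 18.016 g/mol = 14.509 mol.
From the equation the H2O:P4O10 mole ratio is 6:1, so n(P4O10) = 14.509 × 1/6 = 2.4182 mol.
Mass of P4O10 = 2.4182 mol × 283.88 g/mol = 686.48 g.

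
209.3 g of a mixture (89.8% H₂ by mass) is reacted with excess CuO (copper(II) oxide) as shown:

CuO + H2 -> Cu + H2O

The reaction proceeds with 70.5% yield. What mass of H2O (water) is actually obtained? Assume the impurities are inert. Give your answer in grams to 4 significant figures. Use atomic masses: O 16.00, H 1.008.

Pure H2 available = 209.3 g × 0.898 = 187.95 g.
M(H2) = 2(1.008) = 2.016 g/mol.
M(H2O) = 2(1.008) + 16.00 = 18.016 g/mol.
n(H2) = 187.95 g / 2.016 g/mol = 93.230 mol.
From the equation the H2:H2O mole ratio is 1:1, so n(H2O) = 93.230 × 1/1 = 93.230 mol.
Mass of H2O = 93.230 mol × 18.016 g/mol = 1679.6 g.
Actual mass collected = 1679.6 g × 0.705 = 1184.1 g.

1184 g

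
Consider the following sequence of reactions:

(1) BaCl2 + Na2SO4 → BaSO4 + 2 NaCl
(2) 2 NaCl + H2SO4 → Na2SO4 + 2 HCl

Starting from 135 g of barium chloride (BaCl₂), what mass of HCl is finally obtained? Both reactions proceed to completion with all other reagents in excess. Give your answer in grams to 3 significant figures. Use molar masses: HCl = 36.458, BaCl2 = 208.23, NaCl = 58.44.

47.3 g

n(BaCl2) = 135.0 / 208.23 = 0.6483 mol.
Step 1 gives a 1:2 ratio of BaCl2 to NaCl, so n(NaCl) = 1.297 mol.
In step 2 the NaCl:HCl ratio is 2:2, so n(HCl) = 1.297 mol.
Mass of HCl = 1.297 × 36.458 = 47.27 g.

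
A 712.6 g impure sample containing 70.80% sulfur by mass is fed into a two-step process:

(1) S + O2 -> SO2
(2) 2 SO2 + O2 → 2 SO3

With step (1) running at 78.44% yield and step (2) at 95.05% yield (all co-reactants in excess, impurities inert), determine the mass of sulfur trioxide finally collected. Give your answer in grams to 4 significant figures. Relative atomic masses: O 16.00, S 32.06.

Pure S = 712.6 × 0.7080 = 504.52 g.
M(S) = 32.06 g/mol.
M(SO3) = 32.06 + 3(16.00) = 80.06 g/mol.
n(S) = 504.52 / 32.06 = 15.737 mol.
Step 1 (S:SO2 = 1:1): theoretical n(SO2) = 15.737 mol; at 78.44% yield, n(SO2) = 12.344 mol.
Step 2 (SO2:SO3 = 2:2): theoretical n(SO3) = 12.344 mol, so theoretical mass = 12.344 × 80.06 = 988.25 g.
At 95.05% yield, actual mass of SO3 = 988.25 × 0.9505 = 939.34 g.

939.3 g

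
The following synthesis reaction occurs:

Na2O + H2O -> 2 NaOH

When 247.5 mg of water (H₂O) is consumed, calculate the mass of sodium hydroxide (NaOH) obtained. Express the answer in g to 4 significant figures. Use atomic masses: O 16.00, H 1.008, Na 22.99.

1.099 g

M(H2O) = 2(1.008) + 16.00 = 18.016 g/mol.
M(NaOH) = 22.99 + 16.00 + 1.008 = 39.998 g/mol.
Convert: 247.5 mg = 0.24750 g.
n(H2O) = 0.24750 g / 18.016 g/mol = 0.013738 mol.
From the equation the H2O:NaOH mole ratio is 1:2, so n(NaOH) = 0.013738 × 2/1 = 0.027476 mol.
Mass of NaOH = 0.027476 mol × 39.998 g/mol = 1.0990 g.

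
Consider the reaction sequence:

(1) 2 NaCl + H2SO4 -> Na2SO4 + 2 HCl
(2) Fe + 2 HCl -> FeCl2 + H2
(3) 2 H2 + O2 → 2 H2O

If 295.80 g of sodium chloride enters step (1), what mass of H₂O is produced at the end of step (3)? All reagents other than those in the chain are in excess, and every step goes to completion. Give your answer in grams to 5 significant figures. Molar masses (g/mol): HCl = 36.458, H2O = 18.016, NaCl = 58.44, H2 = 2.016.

45.595 g

n(NaCl) = 295.80 / 58.44 = 5.06160 mol.
Reaction (1): NaCl→HCl ratio 2:2 ⇒ n(HCl) = 5.06160 mol.
Reaction (2): HCl→H2 ratio 2:1 ⇒ n(H2) = 2.53080 mol.
Reaction (3): H2→H2O ratio 2:2 ⇒ n(H2O) = 2.53080 mol.
Mass of H2O = 2.53080 × 18.016 = 45.5949 g.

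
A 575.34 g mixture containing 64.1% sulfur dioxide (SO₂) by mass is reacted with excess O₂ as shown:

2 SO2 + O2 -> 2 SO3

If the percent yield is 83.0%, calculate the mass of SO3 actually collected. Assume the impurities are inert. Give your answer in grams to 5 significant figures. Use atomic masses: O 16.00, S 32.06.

Pure SO2 available = 575.34 g × 0.641 = 368.793 g.
M(SO2) = 32.06 + 2(16.00) = 64.06 g/mol.
M(SO3) = 32.06 + 3(16.00) = 80.06 g/mol.
n(SO2) = 368.793 g / 64.06 g/mol = 5.75699 mol.
From the equation the SO2:SO3 mole ratio is 2:2, so n(SO3) = 5.75699 × 2/2 = 5.75699 mol.
Mass of SO3 = 5.75699 mol × 80.06 g/mol = 460.905 g.
Actual mass collected = 460.905 g × 0.830 = 382.551 g.

382.55 g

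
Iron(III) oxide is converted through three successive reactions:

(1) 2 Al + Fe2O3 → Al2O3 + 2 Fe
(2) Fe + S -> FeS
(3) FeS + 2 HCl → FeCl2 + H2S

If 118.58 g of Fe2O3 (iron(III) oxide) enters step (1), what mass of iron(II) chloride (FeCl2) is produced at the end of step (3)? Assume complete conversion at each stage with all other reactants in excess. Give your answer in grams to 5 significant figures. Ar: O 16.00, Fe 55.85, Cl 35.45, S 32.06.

M(Fe2O3) = 2(55.85) + 3(16.00) = 159.70 g/mol.
M(FeCl2) = 55.85 + 2(35.45) = 126.75 g/mol.
n(Fe2O3) = 118.58 / 159.70 = 0.742517 mol.
Reaction (1): Fe2O3→Fe ratio 1:2 ⇒ n(Fe) = 1.48503 mol.
Reaction (2): Fe→FeS ratio 1:1 ⇒ n(FeS) = 1.48503 mol.
Reaction (3): FeS→FeCl2 ratio 1:1 ⇒ n(FeCl2) = 1.48503 mol.
Mass of FeCl2 = 1.48503 × 126.75 = 188.228 g.

188.23 g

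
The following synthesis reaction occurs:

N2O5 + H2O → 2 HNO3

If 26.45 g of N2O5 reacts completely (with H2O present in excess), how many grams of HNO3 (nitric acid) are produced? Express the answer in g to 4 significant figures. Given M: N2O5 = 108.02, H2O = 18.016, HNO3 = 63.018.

30.86 g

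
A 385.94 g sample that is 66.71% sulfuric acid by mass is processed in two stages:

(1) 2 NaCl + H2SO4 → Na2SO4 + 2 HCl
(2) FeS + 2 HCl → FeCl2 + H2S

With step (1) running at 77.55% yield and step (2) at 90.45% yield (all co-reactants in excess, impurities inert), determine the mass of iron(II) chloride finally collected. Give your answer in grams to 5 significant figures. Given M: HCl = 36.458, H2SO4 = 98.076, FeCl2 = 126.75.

Pure H2SO4 = 385.94 × 0.6671 = 257.461 g.
n(H2SO4) = 257.461 / 98.076 = 2.62511 mol.
Step 1 (H2SO4:HCl = 1:2): theoretical n(HCl) = 5.25023 mol; at 77.55% yield, n(HCl) = 4.07155 mol.
Step 2 (HCl:FeCl2 = 2:1): theoretical n(FeCl2) = 2.03578 mol, so theoretical mass = 2.03578 × 126.75 = 258.034 g.
At 90.45% yield, actual mass of FeCl2 = 258.034 × 0.9045 = 233.392 g.

233.39 g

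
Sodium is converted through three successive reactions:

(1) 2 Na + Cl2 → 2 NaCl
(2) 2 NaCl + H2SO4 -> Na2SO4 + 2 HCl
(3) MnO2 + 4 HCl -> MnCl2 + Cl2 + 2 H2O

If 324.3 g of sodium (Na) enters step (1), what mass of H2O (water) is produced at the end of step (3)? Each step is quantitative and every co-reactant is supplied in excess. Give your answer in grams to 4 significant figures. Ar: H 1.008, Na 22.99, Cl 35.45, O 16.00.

127.1 g

M(Na) = 22.99 g/mol.
M(H2O) = 2(1.008) + 16.00 = 18.016 g/mol.
n(Na) = 324.3 / 22.99 = 14.106 mol.
Reaction (1): Na→NaCl ratio 2:2 ⇒ n(NaCl) = 14.106 mol.
Reaction (2): NaCl→HCl ratio 2:2 ⇒ n(HCl) = 14.106 mol.
Reaction (3): HCl→H2O ratio 4:2 ⇒ n(H2O) = 7.0531 mol.
Mass of H2O = 7.0531 × 18.016 = 127.07 g.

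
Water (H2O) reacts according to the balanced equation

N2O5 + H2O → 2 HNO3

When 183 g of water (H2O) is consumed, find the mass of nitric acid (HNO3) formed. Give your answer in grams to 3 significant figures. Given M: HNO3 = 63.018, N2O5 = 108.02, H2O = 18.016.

1280 g

n(H2O) = 183.0 g / 18.016 g/mol = 10.16 mol.
From the equation the H2O:HNO3 mole ratio is 1:2, so n(HNO3) = 10.16 × 2/1 = 20.32 mol.
Mass of HNO3 = 20.32 mol × 63.018 g/mol = 1280 g.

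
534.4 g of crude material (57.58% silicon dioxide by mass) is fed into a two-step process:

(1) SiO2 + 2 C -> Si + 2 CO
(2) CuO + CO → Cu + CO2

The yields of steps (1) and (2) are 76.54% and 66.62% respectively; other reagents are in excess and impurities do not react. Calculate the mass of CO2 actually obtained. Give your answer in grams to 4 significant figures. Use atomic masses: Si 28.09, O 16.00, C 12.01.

Pure SiO2 = 534.4 × 0.5758 = 307.71 g.
M(SiO2) = 28.09 + 2(16.00) = 60.09 g/mol.
M(CO2) = 12.01 + 2(16.00) = 44.01 g/mol.
n(SiO2) = 307.71 / 60.09 = 5.1208 mol.
Step 1 (SiO2:CO = 1:2): theoretical n(CO) = 10.242 mol; at 76.54% yield, n(CO) = 7.8389 mol.
Step 2 (CO:CO2 = 1:1): theoretical n(CO2) = 7.8389 mol, so theoretical mass = 7.8389 × 44.01 = 344.99 g.
At 66.62% yield, actual mass of CO2 = 344.99 × 0.6662 = 229.83 g.

229.8 g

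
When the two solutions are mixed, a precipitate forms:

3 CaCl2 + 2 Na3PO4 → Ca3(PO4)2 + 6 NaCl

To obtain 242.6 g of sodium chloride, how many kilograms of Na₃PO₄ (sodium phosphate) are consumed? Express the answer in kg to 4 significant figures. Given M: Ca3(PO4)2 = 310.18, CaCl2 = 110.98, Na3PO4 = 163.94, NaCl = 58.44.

n(NaCl) = 242.60 g / 58.44 g/mol = 4.1513 mol.
From the equation the NaCl:Na3PO4 mole ratio is 6:2, so n(Na3PO4) = 4.1513 × 2/6 = 1.3838 mol.
Mass of Na3PO4 = 1.3838 mol × 163.94 g/mol = 226.85 g.
Converting to kg: 226.85 g = 0.2269 kg.

0.2269 kg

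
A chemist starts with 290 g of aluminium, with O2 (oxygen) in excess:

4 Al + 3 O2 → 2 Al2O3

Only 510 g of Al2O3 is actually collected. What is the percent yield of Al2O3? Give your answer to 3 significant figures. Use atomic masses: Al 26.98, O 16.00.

93.1 %

M(Al) = 26.98 g/mol.
M(Al2O3) = 2(26.98) + 3(16.00) = 101.96 g/mol.
n(Al) = 290.0 g / 26.98 g/mol = 10.75 mol.
From the equation the Al:Al2O3 mole ratio is 4:2, so n(Al2O3) = 10.75 × 2/4 = 5.374 mol.
Mass of Al2O3 = 5.374 mol × 101.96 g/mol = 548.0 g.
This is the theoretical yield. Percent yield = 510 g / 548.0 g × 100% = 93.07%.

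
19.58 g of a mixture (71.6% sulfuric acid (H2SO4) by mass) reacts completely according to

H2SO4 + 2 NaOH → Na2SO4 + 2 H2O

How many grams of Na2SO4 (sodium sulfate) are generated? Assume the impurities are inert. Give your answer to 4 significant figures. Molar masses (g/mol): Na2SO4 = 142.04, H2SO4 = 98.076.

20.30 g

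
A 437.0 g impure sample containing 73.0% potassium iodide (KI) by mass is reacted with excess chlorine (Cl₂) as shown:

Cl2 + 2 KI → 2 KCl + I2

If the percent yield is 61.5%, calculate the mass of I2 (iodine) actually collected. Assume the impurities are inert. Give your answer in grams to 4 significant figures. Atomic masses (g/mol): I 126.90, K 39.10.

150.0 g

Pure KI available = 437.0 g × 0.730 = 319.01 g.
M(KI) = 39.10 + 126.90 = 166.00 g/mol.
M(I2) = 2(126.90) = 253.80 g/mol.
n(KI) = 319.01 g / 166.00 g/mol = 1.9217 mol.
From the equation the KI:I2 mole ratio is 2:1, so n(I2) = 1.9217 × 1/2 = 0.96087 mol.
Mass of I2 = 0.96087 mol × 253.80 g/mol = 243.87 g.
Actual mass collected = 243.87 g × 0.615 = 149.98 g.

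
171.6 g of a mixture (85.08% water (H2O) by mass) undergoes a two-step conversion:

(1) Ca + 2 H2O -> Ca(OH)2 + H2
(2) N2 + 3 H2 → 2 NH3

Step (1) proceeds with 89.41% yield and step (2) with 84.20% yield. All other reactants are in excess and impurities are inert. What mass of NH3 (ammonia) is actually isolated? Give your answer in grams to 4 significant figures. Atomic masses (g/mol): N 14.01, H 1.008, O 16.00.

34.64 g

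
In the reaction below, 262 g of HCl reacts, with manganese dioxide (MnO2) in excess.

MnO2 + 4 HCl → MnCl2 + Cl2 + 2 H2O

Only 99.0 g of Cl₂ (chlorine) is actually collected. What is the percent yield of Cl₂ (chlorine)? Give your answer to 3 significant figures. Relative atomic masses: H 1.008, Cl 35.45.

M(HCl) = 1.008 + 35.45 = 36.458 g/mol.
M(Cl2) = 2(35.45) = 70.90 g/mol.
n(HCl) = 262.0 g / 36.458 g/mol = 7.186 mol.
From the equation the HCl:Cl2 mole ratio is 4:1, so n(Cl2) = 7.186 × 1/4 = 1.797 mol.
Mass of Cl2 = 1.797 mol × 70.90 g/mol = 127.4 g.
This is the theoretical yield. Percent yield = 99.0 g / 127.4 g × 100% = 77.72%.

77.7 %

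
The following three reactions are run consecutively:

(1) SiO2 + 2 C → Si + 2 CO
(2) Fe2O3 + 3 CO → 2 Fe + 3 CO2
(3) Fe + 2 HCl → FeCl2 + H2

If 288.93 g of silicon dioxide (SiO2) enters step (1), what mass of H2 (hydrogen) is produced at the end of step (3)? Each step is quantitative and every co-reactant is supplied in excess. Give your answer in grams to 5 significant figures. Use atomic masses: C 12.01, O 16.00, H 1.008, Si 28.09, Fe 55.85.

12.925 g

M(SiO2) = 28.09 + 2(16.00) = 60.09 g/mol.
M(H2) = 2(1.008) = 2.016 g/mol.
n(SiO2) = 288.93 / 60.09 = 4.80829 mol.
Reaction (1): SiO2→CO ratio 1:2 ⇒ n(CO) = 9.61658 mol.
Reaction (2): CO→Fe ratio 3:2 ⇒ n(Fe) = 6.41105 mol.
Reaction (3): Fe→H2 ratio 1:1 ⇒ n(H2) = 6.41105 mol.
Mass of H2 = 6.41105 × 2.016 = 12.9247 g.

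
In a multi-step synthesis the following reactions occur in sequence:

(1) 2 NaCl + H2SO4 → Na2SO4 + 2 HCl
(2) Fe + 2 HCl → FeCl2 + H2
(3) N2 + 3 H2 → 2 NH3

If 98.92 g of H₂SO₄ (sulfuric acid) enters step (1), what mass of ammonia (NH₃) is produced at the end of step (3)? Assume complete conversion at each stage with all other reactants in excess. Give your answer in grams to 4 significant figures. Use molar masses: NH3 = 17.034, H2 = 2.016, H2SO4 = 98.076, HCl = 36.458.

n(H2SO4) = 98.92 / 98.076 = 1.0086 mol.
Reaction (1): H2SO4→HCl ratio 1:2 ⇒ n(HCl) = 2.0172 mol.
Reaction (2): HCl→H2 ratio 2:1 ⇒ n(H2) = 1.0086 mol.
Reaction (3): H2→NH3 ratio 3:2 ⇒ n(NH3) = 0.67240 mol.
Mass of NH3 = 0.67240 × 17.034 = 11.454 g.

11.45 g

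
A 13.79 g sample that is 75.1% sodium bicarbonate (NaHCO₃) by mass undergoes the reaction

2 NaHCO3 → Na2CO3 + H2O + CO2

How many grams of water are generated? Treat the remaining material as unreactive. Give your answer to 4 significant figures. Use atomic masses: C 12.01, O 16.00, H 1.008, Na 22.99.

1.110 g

Mass of pure NaHCO3 = 13.79 g × 0.751 = 10.356 g.
M(NaHCO3) = 22.99 + 1.008 + 12.01 + 3(16.00) = 84.008 g/mol.
M(H2O) = 2(1.008) + 16.00 = 18.016 g/mol.
n(NaHCO3) = 10.356 g / 84.008 g/mol = 0.12328 mol.
From the equation the NaHCO3:H2O mole ratio is 2:1, so n(H2O) = 0.12328 × 1/2 = 0.061639 mol.
Mass of H2O = 0.061639 mol × 18.016 g/mol = 1.1105 g.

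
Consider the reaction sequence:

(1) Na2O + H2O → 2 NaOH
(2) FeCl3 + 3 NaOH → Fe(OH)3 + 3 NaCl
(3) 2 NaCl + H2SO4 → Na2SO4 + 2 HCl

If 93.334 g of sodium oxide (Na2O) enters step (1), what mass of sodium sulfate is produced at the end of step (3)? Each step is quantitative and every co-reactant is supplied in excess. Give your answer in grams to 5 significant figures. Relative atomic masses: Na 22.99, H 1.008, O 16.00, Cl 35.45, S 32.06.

213.89 g

M(Na2O) = 2(22.99) + 16.00 = 61.98 g/mol.
M(Na2SO4) = 2(22.99) + 32.06 + 4(16.00) = 142.04 g/mol.
n(Na2O) = 93.334 / 61.98 = 1.50587 mol.
Reaction (1): Na2O→NaOH ratio 1:2 ⇒ n(NaOH) = 3.01175 mol.
Reaction (2): NaOH→NaCl ratio 3:3 ⇒ n(NaCl) = 3.01175 mol.
Reaction (3): NaCl→Na2SO4 ratio 2:1 ⇒ n(Na2SO4) = 1.50587 mol.
Mass of Na2SO4 = 1.50587 × 142.04 = 213.894 g.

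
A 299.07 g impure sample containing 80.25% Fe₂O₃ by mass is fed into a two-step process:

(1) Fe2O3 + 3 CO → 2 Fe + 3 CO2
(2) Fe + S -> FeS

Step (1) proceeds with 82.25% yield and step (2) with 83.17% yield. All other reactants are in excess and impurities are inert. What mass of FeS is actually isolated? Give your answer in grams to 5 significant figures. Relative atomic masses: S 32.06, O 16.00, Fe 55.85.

Pure Fe2O3 = 299.07 × 0.8025 = 240.004 g.
M(Fe2O3) = 2(55.85) + 3(16.00) = 159.70 g/mol.
M(FeS) = 55.85 + 32.06 = 87.91 g/mol.
n(Fe2O3) = 240.004 / 159.70 = 1.50284 mol.
Step 1 (Fe2O3:Fe = 1:2): theoretical n(Fe) = 3.00568 mol; at 82.25% yield, n(Fe) = 2.47217 mol.
Step 2 (Fe:FeS = 1:1): theoretical n(FeS) = 2.47217 mol, so theoretical mass = 2.47217 × 87.91 = 217.329 g.
At 83.17% yield, actual mass of FeS = 217.329 × 0.8317 = 180.752 g.

180.75 g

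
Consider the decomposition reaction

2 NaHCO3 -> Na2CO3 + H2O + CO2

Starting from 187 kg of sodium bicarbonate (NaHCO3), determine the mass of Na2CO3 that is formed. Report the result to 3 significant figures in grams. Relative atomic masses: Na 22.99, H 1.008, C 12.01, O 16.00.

118000 g

M(NaHCO3) = 22.99 + 1.008 + 12.01 + 3(16.00) = 84.008 g/mol.
M(Na2CO3) = 2(22.99) + 12.01 + 3(16.00) = 105.99 g/mol.
Convert: 187 kg = 187000 g.
n(NaHCO3) = 187000 g / 84.008 g/mol = 2226 mol.
From the equation the NaHCO3:Na2CO3 mole ratio is 2:1, so n(Na2CO3) = 2226 × 1/2 = 1113 mol.
Mass of Na2CO3 = 1113 mol × 105.99 g/mol = 118000 g.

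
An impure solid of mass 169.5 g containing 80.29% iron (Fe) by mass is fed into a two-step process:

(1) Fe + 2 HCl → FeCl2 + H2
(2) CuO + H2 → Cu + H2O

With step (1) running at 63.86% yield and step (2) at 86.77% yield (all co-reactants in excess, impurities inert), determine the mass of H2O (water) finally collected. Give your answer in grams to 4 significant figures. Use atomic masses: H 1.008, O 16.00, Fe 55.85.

24.33 g

Pure Fe = 169.5 × 0.8029 = 136.09 g.
M(Fe) = 55.85 g/mol.
M(H2O) = 2(1.008) + 16.00 = 18.016 g/mol.
n(Fe) = 136.09 / 55.85 = 2.4367 mol.
Step 1 (Fe:H2 = 1:1): theoretical n(H2) = 2.4367 mol; at 63.86% yield, n(H2) = 1.5561 mol.
Step 2 (H2:H2O = 1:1): theoretical n(H2O) = 1.5561 mol, so theoretical mass = 1.5561 × 18.016 = 28.035 g.
At 86.77% yield, actual mass of H2O = 28.035 × 0.8677 = 24.326 g.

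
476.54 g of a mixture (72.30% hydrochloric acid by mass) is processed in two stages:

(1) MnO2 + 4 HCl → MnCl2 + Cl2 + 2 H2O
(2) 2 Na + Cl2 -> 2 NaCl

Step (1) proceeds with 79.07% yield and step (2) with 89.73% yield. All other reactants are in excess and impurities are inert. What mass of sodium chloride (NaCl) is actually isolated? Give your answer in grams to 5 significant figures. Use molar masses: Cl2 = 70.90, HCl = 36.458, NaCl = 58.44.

Pure HCl = 476.54 × 0.7230 = 344.538 g.
n(HCl) = 344.538 / 36.458 = 9.45028 mol.
Step 1 (HCl:Cl2 = 4:1): theoretical n(Cl2) = 2.36257 mol; at 79.07% yield, n(Cl2) = 1.86808 mol.
Step 2 (Cl2:NaCl = 1:2): theoretical n(NaCl) = 3.73617 mol, so theoretical mass = 3.73617 × 58.44 = 218.342 g.
At 89.73% yield, actual mass of NaCl = 218.342 × 0.8973 = 195.918 g.

195.92 g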